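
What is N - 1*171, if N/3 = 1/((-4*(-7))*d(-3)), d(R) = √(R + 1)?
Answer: -171 - 3*I*√2/56 ≈ -171.0 - 0.075761*I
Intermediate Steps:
d(R) = √(1 + R)
N = -3*I*√2/56 (N = 3/(((-4*(-7))*√(1 - 3))) = 3/((28*√(-2))) = 3/((28*(I*√2))) = 3/((28*I*√2)) = 3*(-I*√2/56) = -3*I*√2/56 ≈ -0.075761*I)
N - 1*171 = -3*I*√2/56 - 1*171 = -3*I*√2/56 - 171 = -171 - 3*I*√2/56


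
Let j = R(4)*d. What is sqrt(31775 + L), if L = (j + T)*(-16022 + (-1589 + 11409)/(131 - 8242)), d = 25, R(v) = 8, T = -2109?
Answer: sqrt(2014443930317313)/8111 ≈ 5533.5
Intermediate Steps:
j = 200 (j = 8*25 = 200)
L = 248101776158/8111 (L = (200 - 2109)*(-16022 + (-1589 + 11409)/(131 - 8242)) = -1909*(-16022 + 9820/(-8111)) = -1909*(-16022 + 9820*(-1/8111)) = -1909*(-16022 - 9820/8111) = -1909*(-129964262/8111) = 248101776158/8111 ≈ 3.0588e+7)
sqrt(31775 + L) = sqrt(31775 + 248101776158/8111) = sqrt(248359503183/8111) = sqrt(2014443930317313)/8111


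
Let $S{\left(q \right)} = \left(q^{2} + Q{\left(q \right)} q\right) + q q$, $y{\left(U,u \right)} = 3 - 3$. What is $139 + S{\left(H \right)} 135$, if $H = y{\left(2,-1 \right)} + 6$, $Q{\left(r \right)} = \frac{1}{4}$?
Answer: $\frac{20123}{2} \approx 10062.0$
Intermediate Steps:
$Q{\left(r \right)} = \frac{1}{4}$
$y{\left(U,u \right)} = 0$ ($y{\left(U,u \right)} = 3 - 3 = 0$)
$H = 6$ ($H = 0 + 6 = 6$)
$S{\left(q \right)} = 2 q^{2} + \frac{q}{4}$ ($S{\left(q \right)} = \left(q^{2} + \frac{q}{4}\right) + q q = \left(q^{2} + \frac{q}{4}\right) + q^{2} = 2 q^{2} + \frac{q}{4}$)
$139 + S{\left(H \right)} 135 = 139 + \frac{1}{4} \cdot 6 \left(1 + 8 \cdot 6\right) 135 = 139 + \frac{1}{4} \cdot 6 \left(1 + 48\right) 135 = 139 + \frac{1}{4} \cdot 6 \cdot 49 \cdot 135 = 139 + \frac{147}{2} \cdot 135 = 139 + \frac{19845}{2} = \frac{20123}{2}$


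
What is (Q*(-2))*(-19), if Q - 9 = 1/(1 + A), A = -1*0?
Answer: 380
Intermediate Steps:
A = 0
Q = 10 (Q = 9 + 1/(1 + 0) = 9 + 1/1 = 9 + 1 = 10)
(Q*(-2))*(-19) = (10*(-2))*(-19) = -20*(-19) = 380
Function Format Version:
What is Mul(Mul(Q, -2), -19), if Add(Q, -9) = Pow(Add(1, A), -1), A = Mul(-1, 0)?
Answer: 380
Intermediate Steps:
A = 0
Q = 10 (Q = Add(9, Pow(Add(1, 0), -1)) = Add(9, Pow(1, -1)) = Add(9, 1) = 10)
Mul(Mul(Q, -2), -19) = Mul(Mul(10, -2), -19) = Mul(-20, -19) = 380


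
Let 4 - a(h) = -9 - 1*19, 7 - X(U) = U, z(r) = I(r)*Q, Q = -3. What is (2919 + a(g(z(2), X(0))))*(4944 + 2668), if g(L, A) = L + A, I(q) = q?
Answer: 22463012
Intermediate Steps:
z(r) = -3*r (z(r) = r*(-3) = -3*r)
X(U) = 7 - U
g(L, A) = A + L
a(h) = 32 (a(h) = 4 - (-9 - 1*19) = 4 - (-9 - 19) = 4 - 1*(-28) = 4 + 28 = 32)
(2919 + a(g(z(2), X(0))))*(4944 + 2668) = (2919 + 32)*(4944 + 2668) = 2951*7612 = 22463012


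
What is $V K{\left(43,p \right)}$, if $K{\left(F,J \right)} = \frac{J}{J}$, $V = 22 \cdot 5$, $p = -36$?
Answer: $110$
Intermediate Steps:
$V = 110$
$K{\left(F,J \right)} = 1$
$V K{\left(43,p \right)} = 110 \cdot 1 = 110$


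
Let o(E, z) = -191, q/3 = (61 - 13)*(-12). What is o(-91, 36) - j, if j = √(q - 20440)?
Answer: -191 - 2*I*√5542 ≈ -191.0 - 148.89*I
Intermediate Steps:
q = -1728 (q = 3*((61 - 13)*(-12)) = 3*(48*(-12)) = 3*(-576) = -1728)
j = 2*I*√5542 (j = √(-1728 - 20440) = √(-22168) = 2*I*√5542 ≈ 148.89*I)
o(-91, 36) - j = -191 - 2*I*√5542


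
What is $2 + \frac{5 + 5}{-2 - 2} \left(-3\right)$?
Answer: $\frac{19}{2} \approx 9.5$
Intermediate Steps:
$2 + \frac{5 + 5}{-2 - 2} \left(-3\right) = 2 + \frac{10}{-4} \left(-3\right) = 2 + 10 \left(- \frac{1}{4}\right) \left(-3\right) = 2 - - \frac{15}{2} = 2 + \frac{15}{2} = \frac{19}{2}$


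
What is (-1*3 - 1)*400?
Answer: -1600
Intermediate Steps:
(-1*3 - 1)*400 = (-3 - 1)*400 = -4*400 = -1600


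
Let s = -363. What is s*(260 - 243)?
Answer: -6171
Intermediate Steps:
s*(260 - 243) = -363*(260 - 243) = -363*17 = -6171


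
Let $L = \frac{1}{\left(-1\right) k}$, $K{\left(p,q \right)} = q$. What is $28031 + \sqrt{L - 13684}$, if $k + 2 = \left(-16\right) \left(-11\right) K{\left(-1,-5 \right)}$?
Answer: $28031 + \frac{i \sqrt{24138574}}{42} \approx 28031.0 + 116.98 i$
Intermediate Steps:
$k = -882$ ($k = -2 + \left(-16\right) \left(-11\right) \left(-5\right) = -2 + 176 \left(-5\right) = -2 - 880 = -882$)
$L = \frac{1}{882}$ ($L = \frac{1}{\left(-1\right) \left(-882\right)} = \frac{1}{882} \approx 0.0011338$)
$28031 + \sqrt{L - 13684} = 28031 + \sqrt{\frac{1}{882} - 13684} = 28031 + \sqrt{- \frac{12069287}{882}} = 28031 + \frac{i \sqrt{24138574}}{42}$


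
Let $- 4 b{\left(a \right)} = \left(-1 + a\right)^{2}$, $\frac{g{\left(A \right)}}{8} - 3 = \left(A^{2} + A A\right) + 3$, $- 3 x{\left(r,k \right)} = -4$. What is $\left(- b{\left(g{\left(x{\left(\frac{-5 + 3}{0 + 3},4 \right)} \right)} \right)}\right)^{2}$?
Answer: $\frac{212558803681}{104976} \approx 2.0248 \cdot 10^{6}$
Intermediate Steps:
$x{\left(r,k \right)} = \frac{4}{3}$ ($x{\left(r,k \right)} = \left(- \frac{1}{3}\right) \left(-4\right) = \frac{4}{3}$)
$g{\left(A \right)} = 48 + 16 A^{2}$ ($g{\left(A \right)} = 24 + 8 \left(\left(A^{2} + A A\right) + 3\right) = 24 + 8 \left(\left(A^{2} + A^{2}\right) + 3\right) = 24 + 8 \left(2 A^{2} + 3\right) = 24 + 8 \left(3 + 2 A^{2}\right) = 24 + \left(24 + 16 A^{2}\right) = 48 + 16 A^{2}$)
$b{\left(a \right)} = - \frac{\left(-1 + a\right)^{2}}{4}$
$\left(- b{\left(g{\left(x{\left(\frac{-5 + 3}{0 + 3},4 \right)} \right)} \right)}\right)^{2} = \left(- \frac{\left(-1\right) \left(-1 + \left(48 + 16 \left(\frac{4}{3}\right)^{2}\right)\right)^{2}}{4}\right)^{2} = \left(- \frac{\left(-1\right) \left(-1 + \left(48 + 16 \cdot \frac{16}{9}\right)\right)^{2}}{4}\right)^{2} = \left(- \frac{\left(-1\right) \left(-1 + \left(48 + \frac{256}{9}\right)\right)^{2}}{4}\right)^{2} = \left(- \frac{\left(-1\right) \left(-1 + \frac{688}{9}\right)^{2}}{4}\right)^{2} = \left(- \frac{\left(-1\right) \left(\frac{679}{9}\right)^{2}}{4}\right)^{2} = \left(- \frac{\left(-1\right) 461041}{4 \cdot 81}\right)^{2} = \left(\left(-1\right) \left(- \frac{461041}{324}\right)\right)^{2} = \left(\frac{461041}{324}\right)^{2} = \frac{212558803681}{104976}$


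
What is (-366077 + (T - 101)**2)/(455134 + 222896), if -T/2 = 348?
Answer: 134566/339015 ≈ 0.39693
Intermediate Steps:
T = -696 (T = -2*348 = -696)
(-366077 + (T - 101)**2)/(455134 + 222896) = (-366077 + (-696 - 101)**2)/(455134 + 222896) = (-366077 + (-797)**2)/678030 = (-366077 + 635209)*(1/678030) = 269132*(1/678030) = 134566/339015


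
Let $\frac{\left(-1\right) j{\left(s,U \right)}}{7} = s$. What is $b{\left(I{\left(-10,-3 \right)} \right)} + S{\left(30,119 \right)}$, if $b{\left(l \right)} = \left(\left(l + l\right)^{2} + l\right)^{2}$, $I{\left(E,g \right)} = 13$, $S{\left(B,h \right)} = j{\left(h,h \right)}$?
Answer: $473888$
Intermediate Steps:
$j{\left(s,U \right)} = - 7 s$
$S{\left(B,h \right)} = - 7 h$
$b{\left(l \right)} = \left(l + 4 l^{2}\right)^{2}$ ($b{\left(l \right)} = \left(\left(2 l\right)^{2} + l\right)^{2} = \left(4 l^{2} + l\right)^{2} = \left(l + 4 l^{2}\right)^{2}$)
$b{\left(I{\left(-10,-3 \right)} \right)} + S{\left(30,119 \right)} = 13^{2} \left(1 + 4 \cdot 13\right)^{2} - 833 = 169 \left(1 + 52\right)^{2} - 833 = 169 \cdot 53^{2} - 833 = 169 \cdot 2809 - 833 = 474721 - 833 = 473888$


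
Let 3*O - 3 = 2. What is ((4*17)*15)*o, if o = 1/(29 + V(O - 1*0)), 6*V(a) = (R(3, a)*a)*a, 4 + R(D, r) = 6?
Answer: 6885/202 ≈ 34.084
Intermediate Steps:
O = 5/3 (O = 1 + (1/3)*2 = 1 + 2/3 = 5/3 ≈ 1.6667)
R(D, r) = 2 (R(D, r) = -4 + 6 = 2)
V(a) = a**2/3 (V(a) = ((2*a)*a)/6 = (2*a**2)/6 = a**2/3)
o = 27/808 (o = 1/(29 + (5/3 - 1*0)**2/3) = 1/(29 + (5/3 + 0)**2/3) = 1/(29 + (5/3)**2/3) = 1/(29 + (1/3)*(25/9)) = 1/(29 + 25/27) = 1/(808/27) = 27/808 ≈ 0.033416)
((4*17)*15)*o = ((4*17)*15)*(27/808) = (68*15)*(27/808) = 1020*(27/808) = 6885/202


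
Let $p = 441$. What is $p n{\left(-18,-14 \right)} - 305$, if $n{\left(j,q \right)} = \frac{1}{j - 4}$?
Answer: $- \frac{7151}{22} \approx -325.05$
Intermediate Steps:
$n{\left(j,q \right)} = \frac{1}{-4 + j}$
$p n{\left(-18,-14 \right)} - 305 = \frac{441}{-4 - 18} - 305 = \frac{441}{-22} - 305 = 441 \left(- \frac{1}{22}\right) - 305 = - \frac{441}{22} - 305 = - \frac{7151}{22}$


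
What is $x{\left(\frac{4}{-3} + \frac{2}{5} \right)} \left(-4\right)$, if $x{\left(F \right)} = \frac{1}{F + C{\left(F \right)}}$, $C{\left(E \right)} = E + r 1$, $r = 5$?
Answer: $- \frac{60}{47} \approx -1.2766$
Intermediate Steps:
$C{\left(E \right)} = 5 + E$ ($C{\left(E \right)} = E + 5 \cdot 1 = E + 5 = 5 + E$)
$x{\left(F \right)} = \frac{1}{5 + 2 F}$ ($x{\left(F \right)} = \frac{1}{F + \left(5 + F\right)} = \frac{1}{5 + 2 F}$)
$x{\left(\frac{4}{-3} + \frac{2}{5} \right)} \left(-4\right) = \frac{1}{5 + 2 \left(\frac{4}{-3} + \frac{2}{5}\right)} \left(-4\right) = \frac{1}{5 + 2 \left(4 \left(- \frac{1}{3}\right) + 2 \cdot \frac{1}{5}\right)} \left(-4\right) = \frac{1}{5 + 2 \left(- \frac{4}{3} + \frac{2}{5}\right)} \left(-4\right) = \frac{1}{5 + 2 \left(- \frac{14}{15}\right)} \left(-4\right) = \frac{1}{5 - \frac{28}{15}} \left(-4\right) = \frac{1}{\frac{47}{15}} \left(-4\right) = \frac{15}{47} \left(-4\right) = - \frac{60}{47}$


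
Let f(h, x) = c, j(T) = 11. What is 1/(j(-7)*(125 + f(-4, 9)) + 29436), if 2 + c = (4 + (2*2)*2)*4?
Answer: 1/31317 ≈ 3.1932e-5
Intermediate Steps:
c = 46 (c = -2 + (4 + (2*2)*2)*4 = -2 + (4 + 4*2)*4 = -2 + (4 + 8)*4 = -2 + 12*4 = -2 + 48 = 46)
f(h, x) = 46
1/(j(-7)*(125 + f(-4, 9)) + 29436) = 1/(11*(125 + 46) + 29436) = 1/(11*171 + 29436) = 1/(1881 + 29436) = 1/31317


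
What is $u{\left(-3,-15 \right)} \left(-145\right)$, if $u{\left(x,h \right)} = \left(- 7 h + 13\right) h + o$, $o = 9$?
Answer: $255345$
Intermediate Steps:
$u{\left(x,h \right)} = 9 + h \left(13 - 7 h\right)$ ($u{\left(x,h \right)} = \left(- 7 h + 13\right) h + 9 = \left(13 - 7 h\right) h + 9 = h \left(13 - 7 h\right) + 9 = 9 + h \left(13 - 7 h\right)$)
$u{\left(-3,-15 \right)} \left(-145\right) = \left(9 - 7 \left(-15\right)^{2} + 13 \left(-15\right)\right) \left(-145\right) = \left(9 - 1575 - 195\right) \left(-145\right) = \left(-1761\right) \left(-145\right) = 255345$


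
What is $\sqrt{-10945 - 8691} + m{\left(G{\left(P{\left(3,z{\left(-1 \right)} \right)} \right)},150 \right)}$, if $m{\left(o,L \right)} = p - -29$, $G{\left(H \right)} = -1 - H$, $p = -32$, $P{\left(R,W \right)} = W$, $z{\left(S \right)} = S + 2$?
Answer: $-3 + 2 i \sqrt{4909} \approx -3.0 + 140.13 i$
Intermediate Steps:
$z{\left(S \right)} = 2 + S$
$m{\left(o,L \right)} = -3$ ($m{\left(o,L \right)} = -32 - -29 = -32 + 29 = -3$)
$\sqrt{-10945 - 8691} + m{\left(G{\left(P{\left(3,z{\left(-1 \right)} \right)} \right)},150 \right)} = \sqrt{-10945 - 8691} - 3 = \sqrt{-19636} - 3 = 2 i \sqrt{4909} - 3 = -3 + 2 i \sqrt{4909}$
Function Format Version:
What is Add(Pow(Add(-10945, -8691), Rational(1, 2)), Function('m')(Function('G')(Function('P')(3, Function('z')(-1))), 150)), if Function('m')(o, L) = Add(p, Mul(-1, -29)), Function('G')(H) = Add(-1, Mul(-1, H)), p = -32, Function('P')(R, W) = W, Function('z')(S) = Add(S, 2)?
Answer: Add(-3, Mul(2, I, Pow(4909, Rational(1, 2)))) ≈ Add(-3.0000, Mul(140.13, I))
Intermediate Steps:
Function('z')(S) = Add(2, S)
Function('m')(o, L) = -3 (Function('m')(o, L) = Add(-32, Mul(-1, -29)) = Add(-32, 29) = -3)
Add(Pow(Add(-10945, -8691), Rational(1, 2)), Function('m')(Function('G')(Function('P')(3, Function('z')(-1))), 150)) = Add(Pow(Add(-10945, -8691), Rational(1, 2)), -3) = Add(Pow(-19636, Rational(1, 2)), -3) = Add(Mul(2, I, Pow(4909, Rational(1, 2))), -3) = Add(-3, Mul(2, I, Pow(4909, Rational(1, 2))))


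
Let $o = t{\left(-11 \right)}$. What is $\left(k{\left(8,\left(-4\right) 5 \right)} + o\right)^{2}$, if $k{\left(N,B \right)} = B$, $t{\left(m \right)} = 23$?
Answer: $9$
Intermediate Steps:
$o = 23$
$\left(k{\left(8,\left(-4\right) 5 \right)} + o\right)^{2} = \left(\left(-4\right) 5 + 23\right)^{2} = \left(-20 + 23\right)^{2} = 3^{2} = 9$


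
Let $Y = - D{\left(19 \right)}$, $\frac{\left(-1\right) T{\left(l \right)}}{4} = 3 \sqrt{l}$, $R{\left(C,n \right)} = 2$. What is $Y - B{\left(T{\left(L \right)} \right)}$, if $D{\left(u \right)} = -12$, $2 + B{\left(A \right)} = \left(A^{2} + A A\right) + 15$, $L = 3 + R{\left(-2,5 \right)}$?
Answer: $-1441$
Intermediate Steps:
$L = 5$ ($L = 3 + 2 = 5$)
$T{\left(l \right)} = - 12 \sqrt{l}$ ($T{\left(l \right)} = - 4 \cdot 3 \sqrt{l} = - 12 \sqrt{l}$)
$B{\left(A \right)} = 13 + 2 A^{2}$ ($B{\left(A \right)} = -2 + \left(\left(A^{2} + A A\right) + 15\right) = -2 + \left(\left(A^{2} + A^{2}\right) + 15\right) = -2 + \left(2 A^{2} + 15\right) = -2 + \left(15 + 2 A^{2}\right) = 13 + 2 A^{2}$)
$Y = 12$ ($Y = \left(-1\right) \left(-12\right) = 12$)
$Y - B{\left(T{\left(L \right)} \right)} = 12 - \left(13 + 2 \left(- 12 \sqrt{5}\right)^{2}\right) = 12 - \left(13 + 2 \cdot 720\right) = 12 - \left(13 + 1440\right) = 12 - 1453 = -1441$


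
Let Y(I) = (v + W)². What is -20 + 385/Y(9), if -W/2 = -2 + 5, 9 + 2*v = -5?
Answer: -2995/169 ≈ -17.722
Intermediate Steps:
v = -7 (v = -9/2 + (½)*(-5) = -9/2 - 5/2 = -7)
W = -6 (W = -2*(-2 + 5) = -2*3 = -6)
Y(I) = 169 (Y(I) = (-7 - 6)² = (-13)² = 169)
-20 + 385/Y(9) = -20 + 385/169 = -2995/169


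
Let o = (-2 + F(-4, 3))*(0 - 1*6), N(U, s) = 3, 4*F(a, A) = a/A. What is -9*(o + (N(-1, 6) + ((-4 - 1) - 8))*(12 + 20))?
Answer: 2754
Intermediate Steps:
F(a, A) = a/(4*A) (F(a, A) = (a/A)/4 = a/(4*A))
o = 14 (o = (-2 + (¼)*(-4)/3)*(0 - 1*6) = (-2 + (¼)*(-4)*(⅓))*(0 - 6) = (-2 - ⅓)*(-6) = -7/3*(-6) = 14)
-9*(o + (N(-1, 6) + ((-4 - 1) - 8))*(12 + 20)) = -9*(14 + (3 + ((-4 - 1) - 8))*(12 + 20)) = -9*(14 + (3 + (-5 - 8))*32) = -9*(14 + (3 - 13)*32) = -9*(14 - 10*32) = -9*(14 - 320) = -9*(-306) = 2754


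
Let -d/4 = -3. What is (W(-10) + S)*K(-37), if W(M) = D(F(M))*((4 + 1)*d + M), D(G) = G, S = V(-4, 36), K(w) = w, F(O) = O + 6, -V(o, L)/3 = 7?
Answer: 8177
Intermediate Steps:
V(o, L) = -21 (V(o, L) = -3*7 = -21)
F(O) = 6 + O
d = 12 (d = -4*(-3) = 12)
S = -21
W(M) = (6 + M)*(60 + M) (W(M) = (6 + M)*((4 + 1)*12 + M) = (6 + M)*(5*12 + M) = (6 + M)*(60 + M))
(W(-10) + S)*K(-37) = ((6 - 10)*(60 - 10) - 21)*(-37) = (-4*50 - 21)*(-37) = (-200 - 21)*(-37) = -221*(-37) = 8177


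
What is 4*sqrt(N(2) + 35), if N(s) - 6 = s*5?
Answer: 4*sqrt(51) ≈ 28.566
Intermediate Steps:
N(s) = 6 + 5*s (N(s) = 6 + s*5 = 6 + 5*s)
4*sqrt(N(2) + 35) = 4*sqrt((6 + 5*2) + 35) = 4*sqrt((6 + 10) + 35) = 4*sqrt(16 + 35) = 4*sqrt(51)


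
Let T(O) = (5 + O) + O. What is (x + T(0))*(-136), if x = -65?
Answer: 8160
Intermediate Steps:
T(O) = 5 + 2*O
(x + T(0))*(-136) = (-65 + (5 + 2*0))*(-136) = (-65 + (5 + 0))*(-136) = (-65 + 5)*(-136) = -60*(-136) = 8160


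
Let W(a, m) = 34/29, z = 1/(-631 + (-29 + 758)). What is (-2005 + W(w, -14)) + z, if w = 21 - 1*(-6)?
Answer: -5694849/2842 ≈ -2003.8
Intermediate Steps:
z = 1/98 (z = 1/(-631 + 729) = 1/98 ≈ 0.010204)
w = 27 (w = 21 + 6 = 27)
W(a, m) = 34/29 (W(a, m) = 34*(1/29) = 34/29)
(-2005 + W(w, -14)) + z = (-2005 + 34/29) + 1/98 = -58111/29 + 1/98 = -5694849/2842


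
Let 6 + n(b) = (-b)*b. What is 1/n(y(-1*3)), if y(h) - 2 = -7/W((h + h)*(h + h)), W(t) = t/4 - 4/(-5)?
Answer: -49/375 ≈ -0.13067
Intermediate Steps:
W(t) = ⅘ + t/4 (W(t) = t*(¼) - 4*(-⅕) = t/4 + ⅘ = ⅘ + t/4)
y(h) = 2 - 7/(⅘ + h²) (y(h) = 2 - 7/(⅘ + ((h + h)*(h + h))/4) = 2 - 7/(⅘ + ((2*h)*(2*h))/4) = 2 - 7/(⅘ + (4*h²)/4) = 2 - 7/(⅘ + h²))
n(b) = -6 - b² (n(b) = -6 + (-b)*b = -6 - b²)
1/n(y(-1*3)) = 1/(-6 - ((-27 + 10*(-1*3)²)/(4 + 5*(-1*3)²))²) = 1/(-6 - ((-27 + 10*(-3)²)/(4 + 5*(-3)²))²) = 1/(-6 - ((-27 + 10*9)/(4 + 5*9))²) = 1/(-6 - ((-27 + 90)/(4 + 45))²) = 1/(-6 - (63/49)²) = 1/(-6 - ((1/49)*63)²) = 1/(-6 - (9/7)²) = 1/(-6 - 1*81/49) = 1/(-6 - 81/49) = 1/(-375/49) = -49/375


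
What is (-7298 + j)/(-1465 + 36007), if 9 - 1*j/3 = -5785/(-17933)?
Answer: -65204099/309720843 ≈ -0.21053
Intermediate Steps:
j = 466836/17933 (j = 27 - (-17355)/(-17933) = 27 - (-17355)*(-1)/17933 = 27 - 3*5785/17933 = 27 - 17355/17933 = 466836/17933 ≈ 26.032)
(-7298 + j)/(-1465 + 36007) = (-7298 + 466836/17933)/(-1465 + 36007) = -130408198/17933/34542 = -130408198/17933*1/34542 = -65204099/309720843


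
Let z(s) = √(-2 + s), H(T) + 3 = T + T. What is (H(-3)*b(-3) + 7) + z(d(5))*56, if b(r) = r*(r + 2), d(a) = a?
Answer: -20 + 56*√3 ≈ 76.995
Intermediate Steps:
H(T) = -3 + 2*T (H(T) = -3 + (T + T) = -3 + 2*T)
b(r) = r*(2 + r)
(H(-3)*b(-3) + 7) + z(d(5))*56 = ((-3 + 2*(-3))*(-3*(2 - 3)) + 7) + √(-2 + 5)*56 = ((-3 - 6)*(-3*(-1)) + 7) + √3*56 = (-9*3 + 7) + 56*√3 = (-27 + 7) + 56*√3 = -20 + 56*√3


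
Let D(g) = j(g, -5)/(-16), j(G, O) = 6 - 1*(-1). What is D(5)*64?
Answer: -28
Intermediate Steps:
j(G, O) = 7 (j(G, O) = 6 + 1 = 7)
D(g) = -7/16 (D(g) = 7/(-16) = 7*(-1/16) = -7/16)
D(5)*64 = -7/16*64 = -28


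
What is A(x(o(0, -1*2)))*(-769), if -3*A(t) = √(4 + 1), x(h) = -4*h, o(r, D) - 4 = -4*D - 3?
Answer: 769*√5/3 ≈ 573.18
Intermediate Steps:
o(r, D) = 1 - 4*D (o(r, D) = 4 + (-4*D - 3) = 4 + (-3 - 4*D) = 1 - 4*D)
A(t) = -√5/3 (A(t) = -√(4 + 1)/3 = -√5/3)
A(x(o(0, -1*2)))*(-769) = -√5/3*(-769) = 769*√5/3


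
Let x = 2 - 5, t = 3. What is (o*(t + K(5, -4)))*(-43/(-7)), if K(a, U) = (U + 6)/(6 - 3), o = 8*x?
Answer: -3784/7 ≈ -540.57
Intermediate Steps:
x = -3
o = -24 (o = 8*(-3) = -24)
K(a, U) = 2 + U/3 (K(a, U) = (6 + U)/3 = (6 + U)*(⅓) = 2 + U/3)
(o*(t + K(5, -4)))*(-43/(-7)) = (-24*(3 + (2 + (⅓)*(-4))))*(-43/(-7)) = (-24*(3 + (2 - 4/3)))*(-43*(-⅐)) = -24*(3 + ⅔)*(43/7) = -24*11/3*(43/7) = -88*43/7 = -3784/7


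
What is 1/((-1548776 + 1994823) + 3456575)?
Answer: 1/3902622 ≈ 2.5624e-7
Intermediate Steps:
1/((-1548776 + 1994823) + 3456575) = 1/(446047 + 3456575) = 1/3902622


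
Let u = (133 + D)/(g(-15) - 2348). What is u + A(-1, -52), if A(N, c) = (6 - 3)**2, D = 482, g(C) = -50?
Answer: 20967/2398 ≈ 8.7435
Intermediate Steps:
A(N, c) = 9 (A(N, c) = 3**2 = 9)
u = -615/2398 (u = (133 + 482)/(-50 - 2348) = 615/(-2398) = 615*(-1/2398) = -615/2398 ≈ -0.25646)
u + A(-1, -52) = -615/2398 + 9 = 20967/2398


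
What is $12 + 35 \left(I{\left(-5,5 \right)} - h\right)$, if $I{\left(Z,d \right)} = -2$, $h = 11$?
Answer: $-443$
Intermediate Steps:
$12 + 35 \left(I{\left(-5,5 \right)} - h\right) = 12 + 35 \left(-2 - 11\right) = 12 + 35 \left(-13\right) = 12 - 455 = -443$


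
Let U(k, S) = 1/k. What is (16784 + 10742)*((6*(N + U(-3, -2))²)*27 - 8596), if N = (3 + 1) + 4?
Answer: 25489076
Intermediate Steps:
N = 8 (N = 4 + 4 = 8)
(16784 + 10742)*((6*(N + U(-3, -2))²)*27 - 8596) = (16784 + 10742)*((6*(8 + 1/(-3))²)*27 - 8596) = 27526*((6*(8 - ⅓)²)*27 - 8596) = 27526*((6*(23/3)²)*27 - 8596) = 27526*((6*(529/9))*27 - 8596) = 27526*((1058/3)*27 - 8596) = 27526*(9522 - 8596) = 27526*926 = 25489076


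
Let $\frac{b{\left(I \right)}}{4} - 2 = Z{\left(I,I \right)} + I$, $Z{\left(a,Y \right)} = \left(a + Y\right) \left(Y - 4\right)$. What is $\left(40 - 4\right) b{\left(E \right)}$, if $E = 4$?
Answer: $864$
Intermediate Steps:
$Z{\left(a,Y \right)} = \left(-4 + Y\right) \left(Y + a\right)$ ($Z{\left(a,Y \right)} = \left(Y + a\right) \left(-4 + Y\right) = \left(-4 + Y\right) \left(Y + a\right)$)
$b{\left(I \right)} = 8 - 28 I + 8 I^{2}$ ($b{\left(I \right)} = 8 + 4 \left(\left(I^{2} - 4 I - 4 I + I I\right) + I\right) = 8 + 4 \left(\left(I^{2} - 4 I - 4 I + I^{2}\right) + I\right) = 8 + 4 \left(\left(- 8 I + 2 I^{2}\right) + I\right) = 8 + 4 \left(- 7 I + 2 I^{2}\right) = 8 + \left(- 28 I + 8 I^{2}\right) = 8 - 28 I + 8 I^{2}$)
$\left(40 - 4\right) b{\left(E \right)} = \left(40 - 4\right) \left(8 - 112 + 8 \cdot 4^{2}\right) = 36 \left(8 - 112 + 8 \cdot 16\right) = 36 \left(8 - 112 + 128\right) = 36 \cdot 24 = 864$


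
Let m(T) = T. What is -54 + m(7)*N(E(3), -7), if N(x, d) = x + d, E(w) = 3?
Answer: -82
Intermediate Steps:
N(x, d) = d + x
-54 + m(7)*N(E(3), -7) = -54 + 7*(-7 + 3) = -54 + 7*(-4) = -54 - 28 = -82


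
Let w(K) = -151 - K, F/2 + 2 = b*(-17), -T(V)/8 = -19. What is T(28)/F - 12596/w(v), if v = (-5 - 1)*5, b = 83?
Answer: 17788952/170973 ≈ 104.05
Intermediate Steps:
v = -30 (v = -6*5 = -30)
T(V) = 152 (T(V) = -8*(-19) = 152)
F = -2826 (F = -4 + 2*(83*(-17)) = -4 + 2*(-1411) = -4 - 2822 = -2826)
T(28)/F - 12596/w(v) = 152/(-2826) - 12596/(-151 - 1*(-30)) = 152*(-1/2826) - 12596/(-151 + 30) = -76/1413 - 12596/(-121) = -76/1413 - 12596*(-1/121) = -76/1413 + 12596/121 = 17788952/170973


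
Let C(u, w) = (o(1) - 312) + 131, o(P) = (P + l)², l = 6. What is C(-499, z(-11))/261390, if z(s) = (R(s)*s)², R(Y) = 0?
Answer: -22/43565 ≈ -0.00050499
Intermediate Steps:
o(P) = (6 + P)² (o(P) = (P + 6)² = (6 + P)²)
z(s) = 0 (z(s) = (0*s)² = 0² = 0)
C(u, w) = -132 (C(u, w) = ((6 + 1)² - 312) + 131 = (7² - 312) + 131 = (49 - 312) + 131 = -263 + 131 = -132)
C(-499, z(-11))/261390 = -132/261390 = -132*1/261390 = -22/43565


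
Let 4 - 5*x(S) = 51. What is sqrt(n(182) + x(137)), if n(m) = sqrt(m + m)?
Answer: sqrt(-235 + 50*sqrt(91))/5 ≈ 3.1111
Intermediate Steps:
x(S) = -47/5 (x(S) = 4/5 - 1/5*51 = 4/5 - 51/5 = -47/5)
n(m) = sqrt(2)*sqrt(m) (n(m) = sqrt(2*m) = sqrt(2)*sqrt(m))
sqrt(n(182) + x(137)) = sqrt(sqrt(2)*sqrt(182) - 47/5) = sqrt(2*sqrt(91) - 47/5) = sqrt(-47/5 + 2*sqrt(91))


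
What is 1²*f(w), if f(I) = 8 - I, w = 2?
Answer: 6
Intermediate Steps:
1²*f(w) = 1²*(8 - 1*2) = 1*(8 - 2) = 1*6 = 6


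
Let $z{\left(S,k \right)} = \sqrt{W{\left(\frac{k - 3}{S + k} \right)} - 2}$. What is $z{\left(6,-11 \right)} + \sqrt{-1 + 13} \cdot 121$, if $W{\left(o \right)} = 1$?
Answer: $i + 242 \sqrt{3} \approx 419.16 + 1.0 i$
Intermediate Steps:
$z{\left(S,k \right)} = i$ ($z{\left(S,k \right)} = \sqrt{1 - 2} = \sqrt{-1} = i$)
$z{\left(6,-11 \right)} + \sqrt{-1 + 13} \cdot 121 = i + \sqrt{-1 + 13} \cdot 121 = i + \sqrt{12} \cdot 121 = i + 2 \sqrt{3} \cdot 121 = i + 242 \sqrt{3}$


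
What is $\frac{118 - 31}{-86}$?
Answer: $- \frac{87}{86} \approx -1.0116$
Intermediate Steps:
$\frac{118 - 31}{-86} = \left(- \frac{1}{86}\right) 87 = - \frac{87}{86}$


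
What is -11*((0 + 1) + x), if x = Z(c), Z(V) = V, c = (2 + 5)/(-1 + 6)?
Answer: -132/5 ≈ -26.400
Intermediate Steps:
c = 7/5 ≈ 1.4000
x = 7/5 ≈ 1.4000
-11*((0 + 1) + x) = -11*((0 + 1) + 7/5) = -11*(1 + 7/5) = -11*12/5 = -132/5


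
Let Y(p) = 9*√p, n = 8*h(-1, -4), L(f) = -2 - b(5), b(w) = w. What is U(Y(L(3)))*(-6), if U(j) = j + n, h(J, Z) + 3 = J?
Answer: 192 - 54*I*√7 ≈ 192.0 - 142.87*I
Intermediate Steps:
h(J, Z) = -3 + J
L(f) = -7 (L(f) = -2 - 1*5 = -2 - 5 = -7)
n = -32 (n = 8*(-3 - 1) = 8*(-4) = -32)
U(j) = -32 + j (U(j) = j - 32 = -32 + j)
U(Y(L(3)))*(-6) = (-32 + 9*√(-7))*(-6) = (-32 + 9*(I*√7))*(-6) = (-32 + 9*I*√7)*(-6) = 192 - 54*I*√7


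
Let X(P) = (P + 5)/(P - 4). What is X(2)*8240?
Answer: -28840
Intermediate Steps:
X(P) = (5 + P)/(-4 + P)
X(2)*8240 = ((5 + 2)/(-4 + 2))*8240 = (7/(-2))*8240 = -½*7*8240 = -7/2*8240 = -28840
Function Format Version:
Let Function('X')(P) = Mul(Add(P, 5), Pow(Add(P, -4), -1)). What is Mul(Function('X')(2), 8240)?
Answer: -28840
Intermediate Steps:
Function('X')(P) = Mul(Pow(Add(-4, P), -1), Add(5, P)) (Function('X')(P) = Mul(Add(5, P), Pow(Add(-4, P), -1)) = Mul(Pow(Add(-4, P), -1), Add(5, P)))
Mul(Function('X')(2), 8240) = Mul(Mul(Pow(Add(-4, 2), -1), Add(5, 2)), 8240) = Mul(Mul(Pow(-2, -1), 7), 8240) = Mul(Mul(Rational(-1, 2), 7), 8240) = Mul(Rational(-7, 2), 8240) = -28840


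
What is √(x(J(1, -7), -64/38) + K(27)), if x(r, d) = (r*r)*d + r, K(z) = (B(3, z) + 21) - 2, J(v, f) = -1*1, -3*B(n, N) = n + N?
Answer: 2*√570/19 ≈ 2.5131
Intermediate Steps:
B(n, N) = -N/3 - n/3 (B(n, N) = -(n + N)/3 = -(N + n)/3 = -N/3 - n/3)
J(v, f) = -1
K(z) = 18 - z/3 (K(z) = ((-z/3 - ⅓*3) + 21) - 2 = ((-z/3 - 1) + 21) - 2 = ((-1 - z/3) + 21) - 2 = (20 - z/3) - 2 = 18 - z/3)
x(r, d) = r + d*r² (x(r, d) = r²*d + r = d*r² + r = r + d*r²)
√(x(J(1, -7), -64/38) + K(27)) = √(-(1 - 64/38*(-1)) + (18 - ⅓*27)) = √(-(1 - 64*1/38*(-1)) + (18 - 9)) = √(-(1 - 32/19*(-1)) + 9) = √(-(1 + 32/19) + 9) = √(-1*51/19 + 9) = √(-51/19 + 9) = √(120/19) = 2*√570/19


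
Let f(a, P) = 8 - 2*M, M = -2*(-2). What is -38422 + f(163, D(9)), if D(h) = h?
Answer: -38422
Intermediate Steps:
M = 4
f(a, P) = 0 (f(a, P) = 8 - 2*4 = 8 - 8 = 0)
-38422 + f(163, D(9)) = -38422 + 0 = -38422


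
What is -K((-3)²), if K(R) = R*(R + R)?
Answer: -162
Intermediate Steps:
K(R) = 2*R² (K(R) = R*(2*R) = 2*R²)
-K((-3)²) = -2*((-3)²)² = -2*9² = -2*81 = -1*162 = -162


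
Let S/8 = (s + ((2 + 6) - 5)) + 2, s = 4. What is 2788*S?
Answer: 200736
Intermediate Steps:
S = 72 (S = 8*((4 + ((2 + 6) - 5)) + 2) = 8*((4 + (8 - 5)) + 2) = 8*((4 + 3) + 2) = 8*(7 + 2) = 8*9 = 72)
2788*S = 2788*72 = 200736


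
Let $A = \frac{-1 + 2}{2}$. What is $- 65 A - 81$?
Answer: $- \frac{227}{2} \approx -113.5$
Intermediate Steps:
$A = \frac{1}{2}$ ($A = 1 \cdot \frac{1}{2} = \frac{1}{2} \approx 0.5$)
$- 65 A - 81 = \left(-65\right) \frac{1}{2} - 81 = - \frac{65}{2} - 81 = - \frac{227}{2}$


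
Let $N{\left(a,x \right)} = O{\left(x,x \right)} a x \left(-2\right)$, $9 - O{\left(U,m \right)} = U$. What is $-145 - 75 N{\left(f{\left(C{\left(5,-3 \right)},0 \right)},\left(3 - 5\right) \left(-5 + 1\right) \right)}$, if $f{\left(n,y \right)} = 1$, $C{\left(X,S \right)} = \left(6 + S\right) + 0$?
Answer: $1055$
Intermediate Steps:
$O{\left(U,m \right)} = 9 - U$
$C{\left(X,S \right)} = 6 + S$
$N{\left(a,x \right)} = - 2 a x \left(9 - x\right)$ ($N{\left(a,x \right)} = \left(9 - x\right) a x \left(-2\right) = \left(9 - x\right) \left(- 2 a x\right) = - 2 a x \left(9 - x\right)$)
$-145 - 75 N{\left(f{\left(C{\left(5,-3 \right)},0 \right)},\left(3 - 5\right) \left(-5 + 1\right) \right)} = -145 - 75 \cdot 2 \cdot 1 \left(3 - 5\right) \left(-5 + 1\right) \left(-9 + \left(3 - 5\right) \left(-5 + 1\right)\right) = -145 - 75 \cdot 2 \cdot 1 \left(\left(-2\right) \left(-4\right)\right) \left(-9 - -8\right) = -145 - 75 \cdot 2 \cdot 1 \cdot 8 \left(-9 + 8\right) = -145 - 75 \cdot 2 \cdot 1 \cdot 8 \left(-1\right) = -145 - -1200 = -145 + 1200 = 1055$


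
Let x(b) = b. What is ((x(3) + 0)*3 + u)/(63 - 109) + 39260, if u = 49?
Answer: 902951/23 ≈ 39259.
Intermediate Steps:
((x(3) + 0)*3 + u)/(63 - 109) + 39260 = ((3 + 0)*3 + 49)/(63 - 109) + 39260 = (3*3 + 49)/(-46) + 39260 = -(9 + 49)/46 + 39260 = -1/46*58 + 39260 = -29/23 + 39260 = 902951/23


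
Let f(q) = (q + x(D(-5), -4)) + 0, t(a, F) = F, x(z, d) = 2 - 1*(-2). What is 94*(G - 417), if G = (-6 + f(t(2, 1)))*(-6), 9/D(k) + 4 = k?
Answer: -38634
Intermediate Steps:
D(k) = 9/(-4 + k)
x(z, d) = 4 (x(z, d) = 2 + 2 = 4)
f(q) = 4 + q (f(q) = (q + 4) + 0 = (4 + q) + 0 = 4 + q)
G = 6 (G = (-6 + (4 + 1))*(-6) = (-6 + 5)*(-6) = -1*(-6) = 6)
94*(G - 417) = 94*(6 - 417) = 94*(-411) = -38634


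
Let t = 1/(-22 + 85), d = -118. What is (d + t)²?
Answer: 55249489/3969 ≈ 13920.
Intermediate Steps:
t = 1/63 ≈ 0.015873
(d + t)² = (-118 + 1/63)² = (-7433/63)² = 55249489/3969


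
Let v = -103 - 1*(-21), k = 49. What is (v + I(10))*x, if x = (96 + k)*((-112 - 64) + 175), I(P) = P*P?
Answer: -2610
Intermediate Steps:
I(P) = P**2
x = -145 (x = (96 + 49)*((-112 - 64) + 175) = 145*(-176 + 175) = 145*(-1) = -145)
v = -82 (v = -103 + 21 = -82)
(v + I(10))*x = (-82 + 10**2)*(-145) = (-82 + 100)*(-145) = 18*(-145) = -2610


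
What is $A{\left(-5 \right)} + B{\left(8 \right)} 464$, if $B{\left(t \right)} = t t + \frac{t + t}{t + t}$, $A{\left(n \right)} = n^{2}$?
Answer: $30185$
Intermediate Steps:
$B{\left(t \right)} = 1 + t^{2}$ ($B{\left(t \right)} = t^{2} + \frac{2 t}{2 t} = t^{2} + 2 t \frac{1}{2 t} = t^{2} + 1 = 1 + t^{2}$)
$A{\left(-5 \right)} + B{\left(8 \right)} 464 = \left(-5\right)^{2} + \left(1 + 8^{2}\right) 464 = 25 + \left(1 + 64\right) 464 = 25 + 65 \cdot 464 = 25 + 30160 = 30185$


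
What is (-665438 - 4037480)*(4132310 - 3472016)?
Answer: -3105308537892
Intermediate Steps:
(-665438 - 4037480)*(4132310 - 3472016) = -4702918*660294 = -3105308537892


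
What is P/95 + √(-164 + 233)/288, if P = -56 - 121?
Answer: -177/95 + √69/288 ≈ -1.8343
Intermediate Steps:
P = -177
P/95 + √(-164 + 233)/288 = -177/95 + √(-164 + 233)/288 = -177*1/95 + √69*(1/288) = -177/95 + √69/288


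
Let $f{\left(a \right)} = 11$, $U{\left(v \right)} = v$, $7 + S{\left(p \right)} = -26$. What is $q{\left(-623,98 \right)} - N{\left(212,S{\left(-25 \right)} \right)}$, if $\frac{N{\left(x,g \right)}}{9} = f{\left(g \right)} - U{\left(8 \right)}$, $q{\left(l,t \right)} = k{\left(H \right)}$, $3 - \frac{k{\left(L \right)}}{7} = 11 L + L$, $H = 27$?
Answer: $-2274$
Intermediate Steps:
$S{\left(p \right)} = -33$ ($S{\left(p \right)} = -7 - 26 = -33$)
$k{\left(L \right)} = 21 - 84 L$ ($k{\left(L \right)} = 21 - 7 \left(11 L + L\right) = 21 - 7 \cdot 12 L = 21 - 84 L$)
$q{\left(l,t \right)} = -2247$ ($q{\left(l,t \right)} = 21 - 2268 = -2247$)
$N{\left(x,g \right)} = 27$ ($N{\left(x,g \right)} = 9 \left(11 - 8\right) = 9 \cdot 3 = 27$)
$q{\left(-623,98 \right)} - N{\left(212,S{\left(-25 \right)} \right)} = -2247 - 27 = -2274$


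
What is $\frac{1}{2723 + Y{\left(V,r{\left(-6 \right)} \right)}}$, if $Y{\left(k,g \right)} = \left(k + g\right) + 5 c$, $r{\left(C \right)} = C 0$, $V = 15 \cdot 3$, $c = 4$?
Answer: $\frac{1}{2788} \approx 0.00035868$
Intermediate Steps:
$V = 45$
$r{\left(C \right)} = 0$
$Y{\left(k,g \right)} = 20 + g + k$ ($Y{\left(k,g \right)} = \left(k + g\right) + 5 \cdot 4 = \left(g + k\right) + 20 = 20 + g + k$)
$\frac{1}{2723 + Y{\left(V,r{\left(-6 \right)} \right)}} = \frac{1}{2723 + \left(20 + 0 + 45\right)} = \frac{1}{2723 + 65} = \frac{1}{2788}$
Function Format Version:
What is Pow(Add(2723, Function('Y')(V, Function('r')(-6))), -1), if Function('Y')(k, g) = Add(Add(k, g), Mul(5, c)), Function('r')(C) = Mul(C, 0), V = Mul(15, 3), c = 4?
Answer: Rational(1, 2788) ≈ 0.00035868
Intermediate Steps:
V = 45
Function('r')(C) = 0
Function('Y')(k, g) = Add(20, g, k) (Function('Y')(k, g) = Add(Add(k, g), Mul(5, 4)) = Add(Add(g, k), 20) = Add(20, g, k))
Pow(Add(2723, Function('Y')(V, Function('r')(-6))), -1) = Pow(Add(2723, Add(20, 0, 45)), -1) = Pow(Add(2723, 65), -1) = Pow(2788, -1) = Rational(1, 2788)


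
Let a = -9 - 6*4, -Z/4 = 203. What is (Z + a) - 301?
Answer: -1146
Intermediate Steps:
Z = -812 (Z = -4*203 = -812)
a = -33 (a = -9 - 24 = -33)
(Z + a) - 301 = (-812 - 33) - 301 = -845 - 301 = -1146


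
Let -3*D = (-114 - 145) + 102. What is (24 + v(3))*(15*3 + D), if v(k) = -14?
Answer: 2920/3 ≈ 973.33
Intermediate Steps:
D = 157/3 (D = -((-114 - 145) + 102)/3 = -(-259 + 102)/3 = -⅓*(-157) = 157/3 ≈ 52.333)
(24 + v(3))*(15*3 + D) = (24 - 14)*(15*3 + 157/3) = 10*(45 + 157/3) = 10*(292/3) = 2920/3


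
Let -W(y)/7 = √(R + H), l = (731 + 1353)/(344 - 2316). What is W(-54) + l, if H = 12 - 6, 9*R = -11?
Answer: -521/493 - 7*√43/3 ≈ -16.357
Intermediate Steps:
R = -11/9 (R = (⅑)*(-11) = -11/9 ≈ -1.2222)
l = -521/493 (l = 2084/(-1972) = 2084*(-1/1972) = -521/493 ≈ -1.0568)
H = 6
W(y) = -7*√43/3 (W(y) = -7*√(-11/9 + 6) = -7*√43/3)
W(-54) + l = -7*√43/3 - 521/493 = -521/493 - 7*√43/3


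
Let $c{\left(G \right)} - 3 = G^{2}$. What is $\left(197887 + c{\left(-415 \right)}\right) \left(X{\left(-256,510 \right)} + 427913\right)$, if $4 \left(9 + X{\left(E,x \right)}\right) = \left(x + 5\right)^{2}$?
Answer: $\frac{731658506715}{4} \approx 1.8291 \cdot 10^{11}$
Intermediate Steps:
$X{\left(E,x \right)} = -9 + \frac{\left(5 + x\right)^{2}}{4}$ ($X{\left(E,x \right)} = -9 + \frac{\left(x + 5\right)^{2}}{4} = -9 + \frac{\left(5 + x\right)^{2}}{4}$)
$c{\left(G \right)} = 3 + G^{2}$
$\left(197887 + c{\left(-415 \right)}\right) \left(X{\left(-256,510 \right)} + 427913\right) = \left(197887 + \left(3 + \left(-415\right)^{2}\right)\right) \left(\left(-9 + \frac{\left(5 + 510\right)^{2}}{4}\right) + 427913\right) = \left(197887 + \left(3 + 172225\right)\right) \left(\left(-9 + \frac{515^{2}}{4}\right) + 427913\right) = \left(197887 + 172228\right) \left(\left(-9 + \frac{1}{4} \cdot 265225\right) + 427913\right) = 370115 \left(\left(-9 + \frac{265225}{4}\right) + 427913\right) = 370115 \left(\frac{265189}{4} + 427913\right) = 370115 \cdot \frac{1976841}{4} = \frac{731658506715}{4}$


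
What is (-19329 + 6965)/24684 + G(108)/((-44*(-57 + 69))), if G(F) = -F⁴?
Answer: 13141061/51 ≈ 2.5767e+5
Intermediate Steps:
(-19329 + 6965)/24684 + G(108)/((-44*(-57 + 69))) = (-19329 + 6965)/24684 + (-1*108⁴)/((-44*(-57 + 69))) = -12364*1/24684 + (-1*136048896)/((-44*12)) = -281/561 - 136048896/(-528) = -281/561 - 136048896*(-1/528) = -281/561 + 2834352/11 = 13141061/51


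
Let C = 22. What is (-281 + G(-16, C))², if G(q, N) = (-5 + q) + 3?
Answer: 89401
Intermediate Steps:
G(q, N) = -2 + q
(-281 + G(-16, C))² = (-281 + (-2 - 16))² = (-281 - 18)² = (-299)² = 89401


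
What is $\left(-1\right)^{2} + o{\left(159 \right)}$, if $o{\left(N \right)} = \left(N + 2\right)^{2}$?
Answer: $25922$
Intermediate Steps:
$o{\left(N \right)} = \left(2 + N\right)^{2}$
$\left(-1\right)^{2} + o{\left(159 \right)} = \left(-1\right)^{2} + \left(2 + 159\right)^{2} = 1 + 161^{2} = 1 + 25921 = 25922$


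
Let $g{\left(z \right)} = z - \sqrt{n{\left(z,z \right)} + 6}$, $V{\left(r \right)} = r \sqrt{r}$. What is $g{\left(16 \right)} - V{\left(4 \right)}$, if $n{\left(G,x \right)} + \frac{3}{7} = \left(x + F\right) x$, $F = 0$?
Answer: $8 - \frac{\sqrt{12817}}{7} \approx -8.1732$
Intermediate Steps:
$n{\left(G,x \right)} = - \frac{3}{7} + x^{2}$ ($n{\left(G,x \right)} = - \frac{3}{7} + \left(x + 0\right) x = - \frac{3}{7} + x x = - \frac{3}{7} + x^{2}$)
$V{\left(r \right)} = r^{\frac{3}{2}}$
$g{\left(z \right)} = z - \sqrt{\frac{39}{7} + z^{2}}$ ($g{\left(z \right)} = z - \sqrt{\left(- \frac{3}{7} + z^{2}\right) + 6} = z - \sqrt{\frac{39}{7} + z^{2}}$)
$g{\left(16 \right)} - V{\left(4 \right)} = \left(16 - \frac{\sqrt{273 + 49 \cdot 16^{2}}}{7}\right) - 4^{\frac{3}{2}} = \left(16 - \frac{\sqrt{273 + 49 \cdot 256}}{7}\right) - 8 = \left(16 - \frac{\sqrt{273 + 12544}}{7}\right) - 8 = \left(16 - \frac{\sqrt{12817}}{7}\right) - 8 = 8 - \frac{\sqrt{12817}}{7}$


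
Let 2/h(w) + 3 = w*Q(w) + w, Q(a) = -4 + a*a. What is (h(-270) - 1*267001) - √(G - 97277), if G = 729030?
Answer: -5255165213195/19682193 - √631753 ≈ -2.6780e+5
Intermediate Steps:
Q(a) = -4 + a²
h(w) = 2/(-3 + w + w*(-4 + w²)) (h(w) = 2/(-3 + (w*(-4 + w²) + w)) = 2/(-3 + (w + w*(-4 + w²))) = 2/(-3 + w + w*(-4 + w²)))
(h(-270) - 1*267001) - √(G - 97277) = (2/(-3 + (-270)³ - 3*(-270)) - 1*267001) - √(729030 - 97277) = (2/(-3 - 19683000 + 810) - 267001) - √631753 = (2/(-19682193) - 267001) - √631753 = (2*(-1/19682193) - 267001) - √631753 = (-2/19682193 - 267001) - √631753 = -5255165213195/19682193 - √631753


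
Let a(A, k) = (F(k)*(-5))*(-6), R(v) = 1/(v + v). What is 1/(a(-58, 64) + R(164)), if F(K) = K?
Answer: 328/629761 ≈ 0.00052083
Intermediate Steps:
R(v) = 1/(2*v)
a(A, k) = 30*k (a(A, k) = (k*(-5))*(-6) = -5*k*(-6) = 30*k)
1/(a(-58, 64) + R(164)) = 1/(30*64 + (½)/164) = 1/(1920 + (½)*(1/164)) = 1/(1920 + 1/328) = 1/(629761/328) = 328/629761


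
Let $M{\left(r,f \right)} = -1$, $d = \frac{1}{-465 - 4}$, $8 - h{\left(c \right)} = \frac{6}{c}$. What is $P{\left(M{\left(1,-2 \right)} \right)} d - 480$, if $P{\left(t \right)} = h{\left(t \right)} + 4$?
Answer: $- \frac{225138}{469} \approx -480.04$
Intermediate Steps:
$h{\left(c \right)} = 8 - \frac{6}{c}$
$d = - \frac{1}{469}$ ($d = \frac{1}{-469} = - \frac{1}{469} \approx -0.0021322$)
$P{\left(t \right)} = 12 - \frac{6}{t}$ ($P{\left(t \right)} = \left(8 - \frac{6}{t}\right) + 4 = 12 - \frac{6}{t}$)
$P{\left(M{\left(1,-2 \right)} \right)} d - 480 = \left(12 - \frac{6}{-1}\right) \left(- \frac{1}{469}\right) - 480 = \left(12 - -6\right) \left(- \frac{1}{469}\right) - 480 = \left(12 + 6\right) \left(- \frac{1}{469}\right) - 480 = 18 \left(- \frac{1}{469}\right) - 480 = - \frac{18}{469} - 480 = - \frac{225138}{469}$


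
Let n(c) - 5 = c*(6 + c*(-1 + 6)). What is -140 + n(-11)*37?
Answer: 19988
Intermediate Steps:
n(c) = 5 + c*(6 + 5*c) (n(c) = 5 + c*(6 + c*(-1 + 6)) = 5 + c*(6 + c*5) = 5 + c*(6 + 5*c))
-140 + n(-11)*37 = -140 + (5 + 5*(-11)**2 + 6*(-11))*37 = -140 + (5 + 5*121 - 66)*37 = -140 + (5 + 605 - 66)*37 = -140 + 544*37 = -140 + 20128 = 19988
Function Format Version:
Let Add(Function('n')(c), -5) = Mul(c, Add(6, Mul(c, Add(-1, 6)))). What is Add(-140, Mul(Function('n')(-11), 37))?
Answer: 19988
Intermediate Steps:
Function('n')(c) = Add(5, Mul(c, Add(6, Mul(5, c)))) (Function('n')(c) = Add(5, Mul(c, Add(6, Mul(c, Add(-1, 6))))) = Add(5, Mul(c, Add(6, Mul(c, 5)))) = Add(5, Mul(c, Add(6, Mul(5, c)))))
Add(-140, Mul(Function('n')(-11), 37)) = Add(-140, Mul(Add(5, Mul(5, Pow(-11, 2)), Mul(6, -11)), 37)) = Add(-140, Mul(Add(5, Mul(5, 121), -66), 37)) = Add(-140, Mul(Add(5, 605, -66), 37)) = Add(-140, Mul(544, 37)) = Add(-140, 20128) = 19988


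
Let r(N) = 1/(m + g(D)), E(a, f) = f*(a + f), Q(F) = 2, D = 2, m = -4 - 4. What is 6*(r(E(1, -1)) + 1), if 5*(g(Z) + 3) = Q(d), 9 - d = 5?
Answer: 288/53 ≈ 5.4340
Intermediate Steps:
m = -8
d = 4 (d = 9 - 1*5 = 9 - 5 = 4)
g(Z) = -13/5 (g(Z) = -3 + (⅕)*2 = -3 + ⅖ = -13/5)
r(N) = -5/53 (r(N) = 1/(-8 - 13/5) = 1/(-53/5) = -5/53)
6*(r(E(1, -1)) + 1) = 6*(-5/53 + 1) = 6*(48/53) = 288/53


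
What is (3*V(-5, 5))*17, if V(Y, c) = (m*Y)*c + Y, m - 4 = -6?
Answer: 2295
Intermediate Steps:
m = -2 (m = 4 - 6 = -2)
V(Y, c) = Y - 2*Y*c (V(Y, c) = (-2*Y)*c + Y = -2*Y*c + Y = Y - 2*Y*c)
(3*V(-5, 5))*17 = (3*(-5*(1 - 2*5)))*17 = (3*(-5*(1 - 10)))*17 = (3*(-5*(-9)))*17 = (3*45)*17 = 135*17 = 2295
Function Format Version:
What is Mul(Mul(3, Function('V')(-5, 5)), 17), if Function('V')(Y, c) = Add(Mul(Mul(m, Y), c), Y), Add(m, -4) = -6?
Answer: 2295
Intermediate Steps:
m = -2 (m = Add(4, -6) = -2)
Function('V')(Y, c) = Add(Y, Mul(-2, Y, c)) (Function('V')(Y, c) = Add(Mul(Mul(-2, Y), c), Y) = Add(Mul(-2, Y, c), Y) = Add(Y, Mul(-2, Y, c)))
Mul(Mul(3, Function('V')(-5, 5)), 17) = Mul(Mul(3, Mul(-5, Add(1, Mul(-2, 5)))), 17) = Mul(Mul(3, Mul(-5, Add(1, -10))), 17) = Mul(Mul(3, Mul(-5, -9)), 17) = Mul(Mul(3, 45), 17) = Mul(135, 17) = 2295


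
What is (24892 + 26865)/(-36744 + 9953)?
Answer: -709/367 ≈ -1.9319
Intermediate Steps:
(24892 + 26865)/(-36744 + 9953) = 51757/(-26791) = 51757*(-1/26791) = -709/367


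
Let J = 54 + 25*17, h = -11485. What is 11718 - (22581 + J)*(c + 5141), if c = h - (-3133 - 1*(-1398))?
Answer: 106295258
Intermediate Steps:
J = 479 (J = 54 + 425 = 479)
c = -9750 (c = -11485 - (-3133 - 1*(-1398)) = -11485 - (-3133 + 1398) = -11485 - 1*(-1735) = -11485 + 1735 = -9750)
11718 - (22581 + J)*(c + 5141) = 11718 - (22581 + 479)*(-9750 + 5141) = 11718 - 23060*(-4609) = 11718 - 1*(-106283540) = 11718 + 106283540 = 106295258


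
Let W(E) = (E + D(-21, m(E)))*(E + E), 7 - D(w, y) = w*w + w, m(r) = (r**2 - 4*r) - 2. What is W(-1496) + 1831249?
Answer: 7542977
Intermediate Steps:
m(r) = -2 + r**2 - 4*r
D(w, y) = 7 - w - w**2 (D(w, y) = 7 - (w*w + w) = 7 - (w**2 + w) = 7 - (w + w**2) = 7 + (-w - w**2) = 7 - w - w**2)
W(E) = 2*E*(-413 + E) (W(E) = (E + (7 - 1*(-21) - 1*(-21)**2))*(E + E) = (E + (7 + 21 - 1*441))*(2*E) = (E + (7 + 21 - 441))*(2*E) = (E - 413)*(2*E) = (-413 + E)*(2*E) = 2*E*(-413 + E))
W(-1496) + 1831249 = 2*(-1496)*(-413 - 1496) + 1831249 = 2*(-1496)*(-1909) + 1831249 = 5711728 + 1831249 = 7542977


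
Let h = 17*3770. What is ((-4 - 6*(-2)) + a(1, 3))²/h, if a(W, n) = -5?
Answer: 9/64090 ≈ 0.00014043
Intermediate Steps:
h = 64090
((-4 - 6*(-2)) + a(1, 3))²/h = ((-4 - 6*(-2)) - 5)²/64090 = ((-4 + 12) - 5)²*(1/64090) = (8 - 5)²*(1/64090) = 3²*(1/64090) = 9*(1/64090) = 9/64090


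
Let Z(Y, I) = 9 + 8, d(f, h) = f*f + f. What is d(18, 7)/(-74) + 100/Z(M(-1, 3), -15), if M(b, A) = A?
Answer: 793/629 ≈ 1.2607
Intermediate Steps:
d(f, h) = f + f**2 (d(f, h) = f**2 + f = f + f**2)
Z(Y, I) = 17
d(18, 7)/(-74) + 100/Z(M(-1, 3), -15) = (18*(1 + 18))/(-74) + 100/17 = (18*19)*(-1/74) + 100*(1/17) = 342*(-1/74) + 100/17 = -171/37 + 100/17 = 793/629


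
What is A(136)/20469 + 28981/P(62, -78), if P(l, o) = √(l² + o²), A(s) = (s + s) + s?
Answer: 136/6823 + 397*√2482/68 ≈ 290.88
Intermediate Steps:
A(s) = 3*s (A(s) = 2*s + s = 3*s)
A(136)/20469 + 28981/P(62, -78) = (3*136)/20469 + 28981/(√(62² + (-78)²)) = 408*(1/20469) + 28981/(√(3844 + 6084)) = 136/6823 + 28981/(√9928) = 136/6823 + 28981/((2*√2482)) = 136/6823 + 28981*(√2482/4964) = 136/6823 + 397*√2482/68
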